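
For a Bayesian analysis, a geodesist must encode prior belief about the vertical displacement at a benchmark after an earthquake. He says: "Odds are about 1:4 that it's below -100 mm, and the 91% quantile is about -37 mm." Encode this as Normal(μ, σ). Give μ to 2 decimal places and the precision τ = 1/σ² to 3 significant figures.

μ = -75.70, τ = 0.0012

For Normal(μ,σ), the p-quantile is μ + z_p·σ. Here z_{0.2} = -0.8416, z_{0.91} = 1.341.
So -100 = μ − 0.8416σ and -37 = μ + 1.341σ.
Subtracting: σ = (-37 − -100)/(1.341 − (-0.8416)) = 28.87.
Then μ = -100 − (-0.8416)·28.87 = -75.70.
Precision τ = 1/σ² = 1/28.87² = 0.0012.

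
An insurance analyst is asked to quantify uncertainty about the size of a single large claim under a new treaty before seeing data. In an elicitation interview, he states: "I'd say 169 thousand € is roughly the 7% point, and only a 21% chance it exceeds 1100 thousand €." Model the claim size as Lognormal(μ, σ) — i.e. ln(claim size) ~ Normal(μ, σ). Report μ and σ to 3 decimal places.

If T ~ Lognormal(μ,σ) then ln T ~ Normal(μ,σ), so the p-quantile of ln T is μ + z_p·σ.
ln(169) = 5.13 and ln(1100) = 7.003; z_{0.07} = -1.476, z_{0.79} = 0.8064.
σ = (7.003 − 5.13)/(0.8064 − (-1.476)) = 0.821.
μ = 5.13 − (-1.476)·0.821 = 6.341.

μ ≈ 6.341, σ ≈ 0.821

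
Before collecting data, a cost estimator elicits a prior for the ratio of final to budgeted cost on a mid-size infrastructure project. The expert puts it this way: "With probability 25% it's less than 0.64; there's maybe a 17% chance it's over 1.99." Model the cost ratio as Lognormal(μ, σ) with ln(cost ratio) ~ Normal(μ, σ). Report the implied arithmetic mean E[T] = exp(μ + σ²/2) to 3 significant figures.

If T ~ Lognormal(μ,σ) then ln T ~ Normal(μ,σ), so the p-quantile of ln T is μ + z_p·σ.
ln(0.64) = -0.4463 and ln(1.99) = 0.6881; z_{0.25} = -0.6745, z_{0.83} = 0.9542.
σ = (0.6881 − -0.4463)/(0.9542 − (-0.6745)) = 0.697.
μ = -0.4463 − (-0.6745)·0.697 = 0.024.
E[T] = exp(μ + σ²/2) = exp(0.024 + 0.2426) = 1.3.

E[T] ≈ 1.3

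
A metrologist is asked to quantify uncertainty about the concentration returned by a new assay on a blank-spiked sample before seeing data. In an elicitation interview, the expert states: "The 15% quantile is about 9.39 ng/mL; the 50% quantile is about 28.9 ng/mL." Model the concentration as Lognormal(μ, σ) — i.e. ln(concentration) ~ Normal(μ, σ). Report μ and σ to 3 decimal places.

μ ≈ 3.364, σ ≈ 1.085

If T ~ Lognormal(μ,σ) then ln T ~ Normal(μ,σ), so the p-quantile of ln T is μ + z_p·σ.
ln(9.39) = 2.24 and ln(28.9) = 3.364; z_{0.15} = -1.036, z_{0.5} = 0.
σ = (3.364 − 2.24)/(0 − (-1.036)) = 1.085.
μ = 2.24 − (-1.036)·1.085 = 3.364.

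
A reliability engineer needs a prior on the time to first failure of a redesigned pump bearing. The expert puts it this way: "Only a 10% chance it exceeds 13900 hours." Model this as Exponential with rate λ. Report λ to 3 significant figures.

λ ≈ 0.000166

P(T > 13900.0) = e^(−λ·13900.0) = 0.1, so λ = −ln(0.1)/13900.0 = 0.000166.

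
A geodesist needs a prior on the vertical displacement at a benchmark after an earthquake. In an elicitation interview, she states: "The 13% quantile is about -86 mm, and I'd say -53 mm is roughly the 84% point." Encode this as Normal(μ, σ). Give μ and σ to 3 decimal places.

μ = -68.474, σ = 15.560

For Normal(μ,σ), the p-quantile is μ + z_p·σ. Here z_{0.13} = -1.126, z_{0.84} = 0.9945.
So -86 = μ − 1.126σ and -53 = μ + 0.9945σ.
Subtracting: σ = (-53 − -86)/(0.9945 − (-1.126)) = 15.560.
Then μ = -86 − (-1.126)·15.560 = -68.474.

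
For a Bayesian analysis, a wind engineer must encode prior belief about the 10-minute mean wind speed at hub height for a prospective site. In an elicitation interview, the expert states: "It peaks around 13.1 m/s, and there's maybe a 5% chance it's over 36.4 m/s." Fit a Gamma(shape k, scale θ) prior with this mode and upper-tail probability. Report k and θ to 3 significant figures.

Gamma(k,θ) with k>1 has mode (k−1)θ, so θ = 13.1/(k−1).
Need P(X < 36.4) = 0.95 with θ tied to k this way. Start at k = 2, θ = 13.1: P(X<36.4) ≈ 0.765.
Too low — raise k to concentrate. Iterating converges to k ≈ 3.57.
Then θ = 13.1/(3.57−1) ≈ 5.11.

k ≈ 3.57, θ ≈ 5.11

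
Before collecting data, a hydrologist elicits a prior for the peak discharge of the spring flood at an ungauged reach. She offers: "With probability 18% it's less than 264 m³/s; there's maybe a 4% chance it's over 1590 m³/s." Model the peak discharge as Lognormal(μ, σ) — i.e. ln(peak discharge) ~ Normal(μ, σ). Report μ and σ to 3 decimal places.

If T ~ Lognormal(μ,σ) then ln T ~ Normal(μ,σ), so the p-quantile of ln T is μ + z_p·σ.
ln(264) = 5.576 and ln(1590) = 7.371; z_{0.18} = -0.9154, z_{0.96} = 1.751.
σ = (7.371 − 5.576)/(1.751 − (-0.9154)) = 0.673.
μ = 5.576 − (-0.9154)·0.673 = 6.192.

μ ≈ 6.192, σ ≈ 0.673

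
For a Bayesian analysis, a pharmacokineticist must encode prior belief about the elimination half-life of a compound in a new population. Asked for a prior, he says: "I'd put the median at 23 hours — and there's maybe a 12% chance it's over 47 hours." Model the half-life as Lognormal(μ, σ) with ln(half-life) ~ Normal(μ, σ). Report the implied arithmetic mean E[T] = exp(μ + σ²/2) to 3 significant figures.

E[T] ≈ 27.7 hours

If T ~ Lognormal(μ,σ) then ln T ~ Normal(μ,σ), so the p-quantile of ln T is μ + z_p·σ.
ln(23) = 3.135 and ln(47) = 3.85; z_{0.5} = 0, z_{0.88} = 1.175.
σ = (3.85 − 3.135)/(1.175 − (0)) = 0.608.
μ = 3.135 − (0)·0.608 = 3.135.
E[T] = exp(μ + σ²/2) = exp(3.135 + 0.1850) = 27.7 hours.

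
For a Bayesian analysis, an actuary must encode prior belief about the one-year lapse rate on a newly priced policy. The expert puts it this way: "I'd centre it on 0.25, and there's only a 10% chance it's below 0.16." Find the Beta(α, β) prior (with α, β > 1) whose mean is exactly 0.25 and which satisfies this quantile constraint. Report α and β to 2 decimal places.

With mean 0.25 fixed, write α = 0.25s, β = 0.75s where s = α+β.
Need P(θ < 0.16) = 0.1 under Beta(0.25s, 0.75s). Normal approximation: (q−m)/√(m(1−m)/s) ≈ z_{0.1} = -1.28, so s ≈ 0.25·0.75·(-1.28)²/(0.16−0.25)² = 38.0.
At s = 38.0: P(θ<0.16) ≈ 0.089. Adjusting to match 0.1 gives s ≈ 34.70.
So α = 0.25·34.70 ≈ 8.68, β = 0.75·34.70 ≈ 26.03.

α ≈ 8.68, β ≈ 26.03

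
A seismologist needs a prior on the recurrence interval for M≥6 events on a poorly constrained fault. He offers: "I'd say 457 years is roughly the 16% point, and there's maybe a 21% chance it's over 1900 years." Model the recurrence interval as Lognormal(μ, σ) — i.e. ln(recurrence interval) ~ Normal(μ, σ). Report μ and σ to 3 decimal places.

μ ≈ 6.912, σ ≈ 0.791

If T ~ Lognormal(μ,σ) then ln T ~ Normal(μ,σ), so the p-quantile of ln T is μ + z_p·σ.
ln(457) = 6.125 and ln(1900) = 7.55; z_{0.16} = -0.9945, z_{0.79} = 0.8064.
σ = (7.55 − 6.125)/(0.8064 − (-0.9945)) = 0.791.
μ = 6.125 − (-0.9945)·0.791 = 6.912.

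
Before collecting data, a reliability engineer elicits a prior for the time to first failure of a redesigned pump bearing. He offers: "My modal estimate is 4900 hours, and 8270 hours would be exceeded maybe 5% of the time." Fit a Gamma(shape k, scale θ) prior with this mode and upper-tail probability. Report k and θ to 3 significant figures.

Gamma(k,θ) with k>1 has mode (k−1)θ, so θ = 4900/(k−1).
Need P(X < 8270) = 0.95 with θ tied to k this way. Start at k = 2, θ = 4900: P(X<8270) ≈ 0.503.
Too low — raise k to concentrate. Iterating converges to k ≈ 11.2.
Then θ = 4900/(11.2−1) ≈ 481.

k ≈ 11.2, θ ≈ 481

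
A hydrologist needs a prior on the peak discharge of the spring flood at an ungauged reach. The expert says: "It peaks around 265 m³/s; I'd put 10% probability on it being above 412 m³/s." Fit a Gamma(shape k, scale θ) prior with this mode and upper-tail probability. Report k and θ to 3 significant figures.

Gamma(k,θ) with k>1 has mode (k−1)θ, so θ = 265/(k−1).
Need P(X < 412) = 0.9 with θ tied to k this way. Start at k = 2, θ = 265: P(X<412) ≈ 0.460.
Too low — raise k to concentrate. Iterating converges to k ≈ 10.6.
Then θ = 265/(10.6−1) ≈ 27.6.

k ≈ 10.6, θ ≈ 27.6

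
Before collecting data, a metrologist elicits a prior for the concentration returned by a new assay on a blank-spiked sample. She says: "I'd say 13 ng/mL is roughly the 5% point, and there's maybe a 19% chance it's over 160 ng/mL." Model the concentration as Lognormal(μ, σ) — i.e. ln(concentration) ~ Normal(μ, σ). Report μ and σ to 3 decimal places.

μ ≈ 4.202, σ ≈ 0.995

If T ~ Lognormal(μ,σ) then ln T ~ Normal(μ,σ), so the p-quantile of ln T is μ + z_p·σ.
ln(13) = 2.565 and ln(160) = 5.075; z_{0.05} = -1.645, z_{0.81} = 0.8779.
σ = (5.075 − 2.565)/(0.8779 − (-1.645)) = 0.995.
μ = 2.565 − (-1.645)·0.995 = 4.202.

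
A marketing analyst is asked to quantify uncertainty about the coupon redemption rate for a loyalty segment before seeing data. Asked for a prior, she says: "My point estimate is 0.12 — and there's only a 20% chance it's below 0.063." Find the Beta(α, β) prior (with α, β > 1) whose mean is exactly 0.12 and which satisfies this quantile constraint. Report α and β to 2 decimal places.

α ≈ 2.83, β ≈ 20.72

With mean 0.12 fixed, write α = 0.12s, β = 0.88s where s = α+β.
Need P(θ < 0.063) = 0.2 under Beta(0.12s, 0.88s). Normal approximation: (q−m)/√(m(1−m)/s) ≈ z_{0.2} = -0.842, so s ≈ 0.12·0.88·(-0.842)²/(0.063−0.12)² = 23.0.
At s = 23.0: P(θ<0.063) ≈ 0.204. Adjusting to match 0.2 gives s ≈ 23.55.
So α = 0.12·23.55 ≈ 2.83, β = 0.88·23.55 ≈ 20.72.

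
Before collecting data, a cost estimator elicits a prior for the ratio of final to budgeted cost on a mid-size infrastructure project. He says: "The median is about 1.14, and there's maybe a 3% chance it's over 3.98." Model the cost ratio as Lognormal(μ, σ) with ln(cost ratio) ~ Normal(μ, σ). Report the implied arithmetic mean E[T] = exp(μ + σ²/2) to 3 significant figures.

If T ~ Lognormal(μ,σ) then ln T ~ Normal(μ,σ), so the p-quantile of ln T is μ + z_p·σ.
ln(1.14) = 0.131 and ln(3.98) = 1.381; z_{0.5} = 0, z_{0.97} = 1.881.
σ = (1.381 − 0.131)/(1.881 − (0)) = 0.665.
μ = 0.131 − (0)·0.665 = 0.131.
E[T] = exp(μ + σ²/2) = exp(0.131 + 0.2209) = 1.42.

E[T] ≈ 1.42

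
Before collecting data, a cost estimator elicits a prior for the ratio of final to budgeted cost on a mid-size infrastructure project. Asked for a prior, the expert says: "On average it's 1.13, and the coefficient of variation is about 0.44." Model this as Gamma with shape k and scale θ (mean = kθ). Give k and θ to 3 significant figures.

For Gamma(k, scale θ): mean = kθ, variance = kθ², so CV = 1/√k.
CV = 0.44, hence k = 1/CV² = 5.17.
Then θ = mean/k = 1.13/5.17 = 0.219.

k ≈ 5.17, θ ≈ 0.219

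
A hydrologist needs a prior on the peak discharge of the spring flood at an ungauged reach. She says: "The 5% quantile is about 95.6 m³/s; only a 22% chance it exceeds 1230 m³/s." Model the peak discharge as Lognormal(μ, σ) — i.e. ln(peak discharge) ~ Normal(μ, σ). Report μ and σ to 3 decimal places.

If T ~ Lognormal(μ,σ) then ln T ~ Normal(μ,σ), so the p-quantile of ln T is μ + z_p·σ.
ln(95.6) = 4.56 and ln(1230) = 7.115; z_{0.05} = -1.645, z_{0.78} = 0.7722.
σ = (7.115 − 4.56)/(0.7722 − (-1.645)) = 1.057.
μ = 4.56 − (-1.645)·1.057 = 6.299.

μ ≈ 6.299, σ ≈ 1.057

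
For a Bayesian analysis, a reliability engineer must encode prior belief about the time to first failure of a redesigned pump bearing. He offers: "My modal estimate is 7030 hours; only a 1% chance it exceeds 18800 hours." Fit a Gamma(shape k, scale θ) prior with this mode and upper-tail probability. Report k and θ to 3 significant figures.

k ≈ 5.78, θ ≈ 1470

Gamma(k,θ) with k>1 has mode (k−1)θ, so θ = 7030/(k−1).
Need P(X < 18800) = 0.99 with θ tied to k this way. Start at k = 2, θ = 7030: P(X<18800) ≈ 0.747.
Too low — raise k to concentrate. Iterating converges to k ≈ 5.78.
Then θ = 7030/(5.78−1) ≈ 1470.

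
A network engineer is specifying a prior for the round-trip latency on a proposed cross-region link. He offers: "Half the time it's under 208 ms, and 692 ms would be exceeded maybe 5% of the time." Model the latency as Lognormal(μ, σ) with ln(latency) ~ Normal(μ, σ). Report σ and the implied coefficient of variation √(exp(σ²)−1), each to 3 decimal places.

σ ≈ 0.731, CV ≈ 0.840

If T ~ Lognormal(μ,σ) then ln T ~ Normal(μ,σ), so the p-quantile of ln T is μ + z_p·σ.
ln(208) = 5.338 and ln(692) = 6.54; z_{0.5} = 0, z_{0.95} = 1.645.
σ = (6.54 − 5.338)/(1.645 − (0)) = 0.731.
μ = 5.338 − (0)·0.731 = 5.338.
CV = √(exp(σ²)−1) = √(exp(0.5341)−1) = 0.840.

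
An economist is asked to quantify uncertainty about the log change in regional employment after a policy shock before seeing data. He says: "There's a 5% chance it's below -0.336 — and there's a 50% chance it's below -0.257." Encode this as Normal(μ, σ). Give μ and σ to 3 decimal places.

For Normal(μ,σ), the p-quantile is μ + z_p·σ. Here z_{0.05} = -1.645, z_{0.5} = 0.
So -0.336 = μ − 1.645σ and -0.257 = μ + 0σ.
Subtracting: σ = (-0.257 − -0.336)/(0 − (-1.645)) = 0.048.
Then μ = -0.336 − (-1.645)·0.048 = -0.257.

μ = -0.257, σ = 0.048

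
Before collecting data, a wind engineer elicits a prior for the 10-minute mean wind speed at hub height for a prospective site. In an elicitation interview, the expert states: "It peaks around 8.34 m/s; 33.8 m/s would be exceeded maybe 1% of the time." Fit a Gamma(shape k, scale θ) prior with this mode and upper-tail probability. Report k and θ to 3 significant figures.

k ≈ 3.13, θ ≈ 3.92

Gamma(k,θ) with k>1 has mode (k−1)θ, so θ = 8.34/(k−1).
Need P(X < 33.8) = 0.99 with θ tied to k this way. Start at k = 2, θ = 8.34: P(X<33.8) ≈ 0.912.
Too low — raise k to concentrate. Iterating converges to k ≈ 3.13.
Then θ = 8.34/(3.13−1) ≈ 3.92.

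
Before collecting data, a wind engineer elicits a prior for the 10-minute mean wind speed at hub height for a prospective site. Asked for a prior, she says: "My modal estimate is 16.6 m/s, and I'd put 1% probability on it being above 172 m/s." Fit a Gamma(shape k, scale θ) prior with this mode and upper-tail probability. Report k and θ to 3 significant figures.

Gamma(k,θ) with k>1 has mode (k−1)θ, so θ = 16.6/(k−1).
Need P(X < 172) = 0.99 with θ tied to k this way. Start at k = 2, θ = 16.6: P(X<172) ≈ 1.000.
Too high — lower k to spread out. Iterating converges to k ≈ 1.56.
Then θ = 16.6/(1.56−1) ≈ 29.7.

k ≈ 1.56, θ ≈ 29.7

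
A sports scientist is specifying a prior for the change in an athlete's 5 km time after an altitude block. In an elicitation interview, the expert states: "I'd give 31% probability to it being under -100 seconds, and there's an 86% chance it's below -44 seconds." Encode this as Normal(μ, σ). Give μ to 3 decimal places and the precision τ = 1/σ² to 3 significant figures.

μ = -82.383, τ = 0.000792

For Normal(μ,σ), the p-quantile is μ + z_p·σ. Here z_{0.31} = -0.4959, z_{0.86} = 1.08.
So -100 = μ − 0.4959σ and -44 = μ + 1.08σ.
Subtracting: σ = (-44 − -100)/(1.08 − (-0.4959)) = 35.529.
Then μ = -100 − (-0.4959)·35.529 = -82.383.
Precision τ = 1/σ² = 1/35.53² = 0.000792.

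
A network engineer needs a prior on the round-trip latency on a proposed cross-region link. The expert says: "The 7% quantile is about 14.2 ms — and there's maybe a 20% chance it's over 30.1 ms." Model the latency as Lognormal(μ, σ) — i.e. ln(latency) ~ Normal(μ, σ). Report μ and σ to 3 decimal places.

μ ≈ 3.132, σ ≈ 0.324

If T ~ Lognormal(μ,σ) then ln T ~ Normal(μ,σ), so the p-quantile of ln T is μ + z_p·σ.
ln(14.2) = 2.653 and ln(30.1) = 3.405; z_{0.07} = -1.476, z_{0.8} = 0.8416.
σ = (3.405 − 2.653)/(0.8416 − (-1.476)) = 0.324.
μ = 2.653 − (-1.476)·0.324 = 3.132.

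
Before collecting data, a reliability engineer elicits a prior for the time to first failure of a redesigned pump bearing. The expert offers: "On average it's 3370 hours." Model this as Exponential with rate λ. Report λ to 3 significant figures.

λ ≈ 0.000297

Exponential mean = 1/λ, so λ = 1/3370.0 = 0.000297.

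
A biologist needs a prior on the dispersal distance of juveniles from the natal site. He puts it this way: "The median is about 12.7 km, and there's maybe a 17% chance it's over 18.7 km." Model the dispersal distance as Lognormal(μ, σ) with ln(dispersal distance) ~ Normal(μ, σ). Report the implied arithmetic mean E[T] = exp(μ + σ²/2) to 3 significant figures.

E[T] ≈ 13.8 km

If T ~ Lognormal(μ,σ) then ln T ~ Normal(μ,σ), so the p-quantile of ln T is μ + z_p·σ.
ln(12.7) = 2.542 and ln(18.7) = 2.929; z_{0.5} = 0, z_{0.83} = 0.9542.
σ = (2.929 − 2.542)/(0.9542 − (0)) = 0.406.
μ = 2.542 − (0)·0.406 = 2.542.
E[T] = exp(μ + σ²/2) = exp(2.542 + 0.0822) = 13.8 km.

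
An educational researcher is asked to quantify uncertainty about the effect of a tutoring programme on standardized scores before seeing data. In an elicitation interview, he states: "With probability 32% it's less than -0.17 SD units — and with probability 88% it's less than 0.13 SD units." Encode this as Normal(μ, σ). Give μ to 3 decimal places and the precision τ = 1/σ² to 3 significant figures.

The p-quantile of Normal(μ,σ) is μ + z_p·σ, with z_{0.32} = -0.4677 and z_{0.88} = 1.175.
Eliminate σ: μ = (z₂·x₁ − z₁·x₂)/(z₂ − z₁) = (1.175·-0.17 − (-0.4677)·0.13)/1.643 = -0.085.
Then σ = (x₂ − x₁)/(z₂ − z₁) = (0.13 − -0.17)/1.643 = 0.183.
Precision τ = 1/σ² = 1/0.1826² = 30.

μ = -0.085, τ = 30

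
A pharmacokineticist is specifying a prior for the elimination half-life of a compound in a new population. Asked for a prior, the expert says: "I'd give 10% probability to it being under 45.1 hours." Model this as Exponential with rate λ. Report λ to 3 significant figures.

λ ≈ 0.00234

P(T < 45.1) = 1 − e^(−λ·45.1) = 0.1, so λ = −ln(1−0.1)/45.1 = −ln(0.9)/45.1 = 0.00234.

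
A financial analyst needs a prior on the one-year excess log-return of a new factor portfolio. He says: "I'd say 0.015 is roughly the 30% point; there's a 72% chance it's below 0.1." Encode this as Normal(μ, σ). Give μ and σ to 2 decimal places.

μ = 0.06, σ = 0.08

For Normal(μ,σ), the p-quantile is μ + z_p·σ. Here z_{0.3} = -0.5244, z_{0.72} = 0.5828.
So 0.015 = μ − 0.5244σ and 0.1 = μ + 0.5828σ.
Subtracting: σ = (0.1 − 0.015)/(0.5828 − (-0.5244)) = 0.08.
Then μ = 0.015 − (-0.5244)·0.08 = 0.06.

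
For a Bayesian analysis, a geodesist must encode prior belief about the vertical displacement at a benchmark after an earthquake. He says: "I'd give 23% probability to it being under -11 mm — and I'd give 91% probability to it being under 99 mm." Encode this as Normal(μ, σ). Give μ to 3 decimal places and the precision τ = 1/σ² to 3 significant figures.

μ = 28.081, τ = 0.000357

The p-quantile of Normal(μ,σ) is μ + z_p·σ, with z_{0.23} = -0.7388 and z_{0.91} = 1.341.
Eliminate σ: μ = (z₂·x₁ − z₁·x₂)/(z₂ − z₁) = (1.341·-11 − (-0.7388)·99)/2.08 = 28.081.
Then σ = (x₂ − x₁)/(z₂ − z₁) = (99 − -11)/2.08 = 52.895.
Precision τ = 1/σ² = 1/52.89² = 0.000357.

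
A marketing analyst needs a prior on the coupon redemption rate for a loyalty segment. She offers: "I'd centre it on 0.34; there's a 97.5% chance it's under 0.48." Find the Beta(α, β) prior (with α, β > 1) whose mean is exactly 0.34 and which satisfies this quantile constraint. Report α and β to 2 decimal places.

α ≈ 15.92, β ≈ 30.90

With mean 0.34 fixed, write α = 0.34s, β = 0.66s where s = α+β.
Need P(θ < 0.48) = 0.975 under Beta(0.34s, 0.66s). Normal approximation: (q−m)/√(m(1−m)/s) ≈ z_{0.975} = 1.96, so s ≈ 0.34·0.66·(1.96)²/(0.48−0.34)² = 44.0.
At s = 44.0: P(θ<0.48) ≈ 0.971. Adjusting to match 0.975 gives s ≈ 46.82.
So α = 0.34·46.82 ≈ 15.92, β = 0.66·46.82 ≈ 30.90.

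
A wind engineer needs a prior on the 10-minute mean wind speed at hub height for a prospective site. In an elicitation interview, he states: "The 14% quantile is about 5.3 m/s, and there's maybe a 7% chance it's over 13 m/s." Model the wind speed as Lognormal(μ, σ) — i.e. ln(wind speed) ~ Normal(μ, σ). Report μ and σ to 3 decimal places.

If T ~ Lognormal(μ,σ) then ln T ~ Normal(μ,σ), so the p-quantile of ln T is μ + z_p·σ.
ln(5.3) = 1.668 and ln(13) = 2.565; z_{0.14} = -1.08, z_{0.93} = 1.476.
σ = (2.565 − 1.668)/(1.476 − (-1.08)) = 0.351.
μ = 1.668 − (-1.08)·0.351 = 2.047.

μ ≈ 2.047, σ ≈ 0.351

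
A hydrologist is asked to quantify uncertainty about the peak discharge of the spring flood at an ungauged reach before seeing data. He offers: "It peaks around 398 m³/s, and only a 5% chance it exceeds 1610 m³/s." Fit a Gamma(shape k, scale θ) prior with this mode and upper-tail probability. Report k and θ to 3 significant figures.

k ≈ 2.29, θ ≈ 310

Gamma(k,θ) with k>1 has mode (k−1)θ, so θ = 398/(k−1).
Need P(X < 1610) = 0.95 with θ tied to k this way. Start at k = 2, θ = 398: P(X<1610) ≈ 0.912.
Too low — raise k to concentrate. Iterating converges to k ≈ 2.29.
Then θ = 398/(2.29−1) ≈ 310.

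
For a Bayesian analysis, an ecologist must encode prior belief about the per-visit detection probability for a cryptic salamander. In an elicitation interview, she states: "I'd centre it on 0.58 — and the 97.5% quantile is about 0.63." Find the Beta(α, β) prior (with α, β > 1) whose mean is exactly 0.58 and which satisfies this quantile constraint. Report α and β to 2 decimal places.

With mean 0.58 fixed, write α = 0.58s, β = 0.42s where s = α+β.
Need P(θ < 0.63) = 0.975 under Beta(0.58s, 0.42s). Normal approximation: (q−m)/√(m(1−m)/s) ≈ z_{0.975} = 1.96, so s ≈ 0.58·0.42·(1.96)²/(0.63−0.58)² = 374.3.
At s = 374.3: P(θ<0.63) ≈ 0.976. Adjusting to match 0.975 gives s ≈ 366.76.
So α = 0.58·366.76 ≈ 212.72, β = 0.42·366.76 ≈ 154.04.

α ≈ 212.72, β ≈ 154.04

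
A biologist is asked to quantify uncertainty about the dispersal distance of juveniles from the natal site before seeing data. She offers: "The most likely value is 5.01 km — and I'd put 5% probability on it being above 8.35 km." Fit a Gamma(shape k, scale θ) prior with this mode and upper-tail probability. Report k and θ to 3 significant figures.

Gamma(k,θ) with k>1 has mode (k−1)θ, so θ = 5.01/(k−1).
Need P(X < 8.35) = 0.95 with θ tied to k this way. Start at k = 2, θ = 5.01: P(X<8.35) ≈ 0.496.
Too low — raise k to concentrate. Iterating converges to k ≈ 11.7.
Then θ = 5.01/(11.7−1) ≈ 0.468.

k ≈ 11.7, θ ≈ 0.468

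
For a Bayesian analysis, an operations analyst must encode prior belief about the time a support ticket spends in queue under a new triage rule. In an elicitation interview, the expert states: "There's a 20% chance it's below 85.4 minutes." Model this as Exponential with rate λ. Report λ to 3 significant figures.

λ ≈ 0.00261

P(T < 85.4) = 1 − e^(−λ·85.4) = 0.2, so λ = −ln(1−0.2)/85.4 = −ln(0.8)/85.4 = 0.00261.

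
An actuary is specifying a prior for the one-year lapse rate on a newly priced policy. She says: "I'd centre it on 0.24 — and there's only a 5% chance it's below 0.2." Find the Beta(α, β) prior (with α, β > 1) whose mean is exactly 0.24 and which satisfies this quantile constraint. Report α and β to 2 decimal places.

α ≈ 70.12, β ≈ 222.05

With mean 0.24 fixed, write α = 0.24s, β = 0.76s where s = α+β.
Need P(θ < 0.2) = 0.05 under Beta(0.24s, 0.76s). Normal approximation: (q−m)/√(m(1−m)/s) ≈ z_{0.05} = -1.64, so s ≈ 0.24·0.76·(-1.64)²/(0.2−0.24)² = 308.4.
At s = 308.4: P(θ<0.2) ≈ 0.045. Adjusting to match 0.05 gives s ≈ 292.17.
So α = 0.24·292.17 ≈ 70.12, β = 0.76·292.17 ≈ 222.05.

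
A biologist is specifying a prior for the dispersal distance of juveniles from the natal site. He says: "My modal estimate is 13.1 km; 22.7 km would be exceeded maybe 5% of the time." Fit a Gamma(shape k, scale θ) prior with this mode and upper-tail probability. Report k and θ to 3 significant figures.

Gamma(k,θ) with k>1 has mode (k−1)θ, so θ = 13.1/(k−1).
Need P(X < 22.7) = 0.95 with θ tied to k this way. Start at k = 2, θ = 13.1: P(X<22.7) ≈ 0.517.
Too low — raise k to concentrate. Iterating converges to k ≈ 10.2.
Then θ = 13.1/(10.2−1) ≈ 1.42.

k ≈ 10.2, θ ≈ 1.42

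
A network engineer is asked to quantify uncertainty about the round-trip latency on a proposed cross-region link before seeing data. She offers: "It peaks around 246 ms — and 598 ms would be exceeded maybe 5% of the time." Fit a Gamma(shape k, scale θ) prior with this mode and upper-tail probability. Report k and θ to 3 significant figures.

Gamma(k,θ) with k>1 has mode (k−1)θ, so θ = 246/(k−1).
Need P(X < 598) = 0.95 with θ tied to k this way. Start at k = 2, θ = 246: P(X<598) ≈ 0.698.
Too low — raise k to concentrate. Iterating converges to k ≈ 4.45.
Then θ = 246/(4.45−1) ≈ 71.2.

k ≈ 4.45, θ ≈ 71.2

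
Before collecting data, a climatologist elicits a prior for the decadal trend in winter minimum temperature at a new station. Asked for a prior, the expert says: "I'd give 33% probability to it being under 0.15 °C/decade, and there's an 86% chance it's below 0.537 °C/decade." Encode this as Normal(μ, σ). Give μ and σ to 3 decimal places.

μ = 0.262, σ = 0.255

The p-quantile of Normal(μ,σ) is μ + z_p·σ, with z_{0.33} = -0.4399 and z_{0.86} = 1.08.
Eliminate σ: μ = (z₂·x₁ − z₁·x₂)/(z₂ − z₁) = (1.08·0.15 − (-0.4399)·0.537)/1.52 = 0.262.
Then σ = (x₂ − x₁)/(z₂ − z₁) = (0.537 − 0.15)/1.52 = 0.255.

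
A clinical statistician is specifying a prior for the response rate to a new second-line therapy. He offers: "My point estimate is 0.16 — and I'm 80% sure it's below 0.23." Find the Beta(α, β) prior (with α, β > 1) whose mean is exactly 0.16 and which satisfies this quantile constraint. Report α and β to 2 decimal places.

With mean 0.16 fixed, write α = 0.16s, β = 0.84s where s = α+β.
Need P(θ < 0.23) = 0.8 under Beta(0.16s, 0.84s). Normal approximation: (q−m)/√(m(1−m)/s) ≈ z_{0.8} = 0.842, so s ≈ 0.16·0.84·(0.842)²/(0.23−0.16)² = 19.4.
At s = 19.4: P(θ<0.23) ≈ 0.814. Adjusting to match 0.8 gives s ≈ 16.39.
So α = 0.16·16.39 ≈ 2.62, β = 0.84·16.39 ≈ 13.76.

α ≈ 2.62, β ≈ 13.76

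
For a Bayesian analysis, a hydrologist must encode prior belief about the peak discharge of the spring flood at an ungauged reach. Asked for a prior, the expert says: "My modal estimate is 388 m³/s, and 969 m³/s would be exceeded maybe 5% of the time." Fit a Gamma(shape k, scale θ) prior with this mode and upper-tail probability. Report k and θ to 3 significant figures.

Gamma(k,θ) with k>1 has mode (k−1)θ, so θ = 388/(k−1).
Need P(X < 969) = 0.95 with θ tied to k this way. Start at k = 2, θ = 388: P(X<969) ≈ 0.712.
Too low — raise k to concentrate. Iterating converges to k ≈ 4.24.
Then θ = 388/(4.24−1) ≈ 120.

k ≈ 4.24, θ ≈ 120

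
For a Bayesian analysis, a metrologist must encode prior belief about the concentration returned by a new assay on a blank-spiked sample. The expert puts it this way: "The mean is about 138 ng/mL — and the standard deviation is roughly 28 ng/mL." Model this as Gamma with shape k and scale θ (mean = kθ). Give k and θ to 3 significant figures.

For Gamma(k, scale θ): mean = kθ, variance = kθ², so CV = 1/√k.
CV = SD/mean = 28/138 = 0.2029, hence k = 1/CV² = 24.3.
Then θ = mean/k = 138/24.3 = 5.68.

k ≈ 24.3, θ ≈ 5.68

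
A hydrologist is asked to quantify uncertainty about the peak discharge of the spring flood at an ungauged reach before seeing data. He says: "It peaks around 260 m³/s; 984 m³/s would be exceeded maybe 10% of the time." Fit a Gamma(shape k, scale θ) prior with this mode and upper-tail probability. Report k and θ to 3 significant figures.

k ≈ 2.05, θ ≈ 249

Gamma(k,θ) with k>1 has mode (k−1)θ, so θ = 260/(k−1).
Need P(X < 984) = 0.9 with θ tied to k this way. Start at k = 2, θ = 260: P(X<984) ≈ 0.891.
Too low — raise k to concentrate. Iterating converges to k ≈ 2.05.
Then θ = 260/(2.05−1) ≈ 249.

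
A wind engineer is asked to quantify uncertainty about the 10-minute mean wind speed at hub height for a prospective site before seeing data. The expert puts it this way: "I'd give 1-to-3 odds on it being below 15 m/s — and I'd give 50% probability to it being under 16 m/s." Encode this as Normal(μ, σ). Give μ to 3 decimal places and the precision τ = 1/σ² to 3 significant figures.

The p-quantile of Normal(μ,σ) is μ + z_p·σ, with z_{0.25} = -0.6745 and z_{0.5} = 0.
Eliminate σ: μ = (z₂·x₁ − z₁·x₂)/(z₂ − z₁) = (0·15 − (-0.6745)·16)/0.6745 = 16.000.
Then σ = (x₂ − x₁)/(z₂ − z₁) = (16 − 15)/0.6745 = 1.483.
Precision τ = 1/σ² = 1/1.483² = 0.455.

μ = 16.000, τ = 0.455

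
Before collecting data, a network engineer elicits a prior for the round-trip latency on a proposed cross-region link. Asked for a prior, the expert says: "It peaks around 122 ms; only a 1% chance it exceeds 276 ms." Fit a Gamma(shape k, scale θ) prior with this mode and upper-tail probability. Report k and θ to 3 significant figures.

k ≈ 8.19, θ ≈ 17

Gamma(k,θ) with k>1 has mode (k−1)θ, so θ = 122/(k−1).
Need P(X < 276) = 0.99 with θ tied to k this way. Start at k = 2, θ = 122: P(X<276) ≈ 0.660.
Too low — raise k to concentrate. Iterating converges to k ≈ 8.19.
Then θ = 122/(8.19−1) ≈ 17.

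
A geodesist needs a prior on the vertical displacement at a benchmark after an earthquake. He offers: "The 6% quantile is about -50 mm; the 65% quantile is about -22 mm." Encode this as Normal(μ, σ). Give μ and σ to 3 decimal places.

The p-quantile of Normal(μ,σ) is μ + z_p·σ, with z_{0.06} = -1.555 and z_{0.65} = 0.3853.
Eliminate σ: μ = (z₂·x₁ − z₁·x₂)/(z₂ − z₁) = (0.3853·-50 − (-1.555)·-22)/1.94 = -27.561.
Then σ = (x₂ − x₁)/(z₂ − z₁) = (-22 − -50)/1.94 = 14.432.

μ = -27.561, σ = 14.432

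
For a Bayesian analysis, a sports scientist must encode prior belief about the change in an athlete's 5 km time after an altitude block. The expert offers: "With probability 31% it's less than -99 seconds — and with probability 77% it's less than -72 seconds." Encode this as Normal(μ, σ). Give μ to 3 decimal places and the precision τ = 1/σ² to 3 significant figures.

The p-quantile of Normal(μ,σ) is μ + z_p·σ, with z_{0.31} = -0.4959 and z_{0.77} = 0.7388.
Eliminate σ: μ = (z₂·x₁ − z₁·x₂)/(z₂ − z₁) = (0.7388·-99 − (-0.4959)·-72)/1.235 = -88.157.
Then σ = (x₂ − x₁)/(z₂ − z₁) = (-72 − -99)/1.235 = 21.868.
Precision τ = 1/σ² = 1/21.87² = 0.00209.

μ = -88.157, τ = 0.00209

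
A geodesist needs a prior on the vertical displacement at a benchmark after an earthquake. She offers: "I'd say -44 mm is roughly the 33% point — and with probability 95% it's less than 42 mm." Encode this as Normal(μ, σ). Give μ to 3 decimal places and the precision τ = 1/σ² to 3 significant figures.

For Normal(μ,σ), the p-quantile is μ + z_p·σ. Here z_{0.33} = -0.4399, z_{0.95} = 1.645.
So -44 = μ − 0.4399σ and 42 = μ + 1.645σ.
Subtracting: σ = (42 − -44)/(1.645 − (-0.4399)) = 41.252.
Then μ = -44 − (-0.4399)·41.252 = -25.853.
Precision τ = 1/σ² = 1/41.25² = 0.000588.

μ = -25.853, τ = 0.000588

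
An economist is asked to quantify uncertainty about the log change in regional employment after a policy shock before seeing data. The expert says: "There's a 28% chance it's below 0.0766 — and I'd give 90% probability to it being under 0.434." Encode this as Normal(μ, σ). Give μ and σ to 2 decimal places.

The p-quantile of Normal(μ,σ) is μ + z_p·σ, with z_{0.28} = -0.5828 and z_{0.9} = 1.282.
Eliminate σ: μ = (z₂·x₁ − z₁·x₂)/(z₂ − z₁) = (1.282·0.0766 − (-0.5828)·0.434)/1.864 = 0.19.
Then σ = (x₂ − x₁)/(z₂ − z₁) = (0.434 − 0.0766)/1.864 = 0.19.

μ = 0.19, σ = 0.19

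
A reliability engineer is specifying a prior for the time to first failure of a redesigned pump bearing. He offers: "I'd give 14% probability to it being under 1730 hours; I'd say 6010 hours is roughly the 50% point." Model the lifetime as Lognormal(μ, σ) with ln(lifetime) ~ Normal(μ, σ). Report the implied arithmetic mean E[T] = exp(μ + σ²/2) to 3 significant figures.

If T ~ Lognormal(μ,σ) then ln T ~ Normal(μ,σ), so the p-quantile of ln T is μ + z_p·σ.
ln(1730) = 7.456 and ln(6010) = 8.701; z_{0.14} = -1.08, z_{0.5} = 0.
σ = (8.701 − 7.456)/(0 − (-1.08)) = 1.153.
μ = 7.456 − (-1.08)·1.153 = 8.701.
E[T] = exp(μ + σ²/2) = exp(8.701 + 0.6644) = 11700 hours.

E[T] ≈ 11700 hours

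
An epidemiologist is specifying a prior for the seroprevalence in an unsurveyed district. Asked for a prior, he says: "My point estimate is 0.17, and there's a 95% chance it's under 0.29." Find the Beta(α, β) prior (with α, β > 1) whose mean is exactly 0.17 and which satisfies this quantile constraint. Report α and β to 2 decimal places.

α ≈ 5.30, β ≈ 25.89

With mean 0.17 fixed, write α = 0.17s, β = 0.83s where s = α+β.
Need P(θ < 0.29) = 0.95 under Beta(0.17s, 0.83s). Normal approximation: (q−m)/√(m(1−m)/s) ≈ z_{0.95} = 1.64, so s ≈ 0.17·0.83·(1.64)²/(0.29−0.17)² = 26.5.
At s = 26.5: P(θ<0.29) ≈ 0.937. Adjusting to match 0.95 gives s ≈ 31.19.
So α = 0.17·31.19 ≈ 5.30, β = 0.83·31.19 ≈ 25.89.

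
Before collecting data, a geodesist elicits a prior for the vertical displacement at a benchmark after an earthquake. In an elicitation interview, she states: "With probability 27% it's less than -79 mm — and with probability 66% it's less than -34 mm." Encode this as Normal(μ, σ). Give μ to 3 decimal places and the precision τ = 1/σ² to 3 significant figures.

μ = -52.103, τ = 0.000519

The p-quantile of Normal(μ,σ) is μ + z_p·σ, with z_{0.27} = -0.6128 and z_{0.66} = 0.4125.
Eliminate σ: μ = (z₂·x₁ − z₁·x₂)/(z₂ − z₁) = (0.4125·-79 − (-0.6128)·-34)/1.025 = -52.103.
Then σ = (x₂ − x₁)/(z₂ − z₁) = (-34 − -79)/1.025 = 43.891.
Precision τ = 1/σ² = 1/43.89² = 0.000519.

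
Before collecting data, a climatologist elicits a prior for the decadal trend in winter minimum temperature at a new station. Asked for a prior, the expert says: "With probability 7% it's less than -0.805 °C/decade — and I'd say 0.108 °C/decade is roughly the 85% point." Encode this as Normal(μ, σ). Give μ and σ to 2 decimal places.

For Normal(μ,σ), the p-quantile is μ + z_p·σ. Here z_{0.07} = -1.476, z_{0.85} = 1.036.
So -0.805 = μ − 1.476σ and 0.108 = μ + 1.036σ.
Subtracting: σ = (0.108 − -0.805)/(1.036 − (-1.476)) = 0.36.
Then μ = -0.805 − (-1.476)·0.36 = -0.27.

μ = -0.27, σ = 0.36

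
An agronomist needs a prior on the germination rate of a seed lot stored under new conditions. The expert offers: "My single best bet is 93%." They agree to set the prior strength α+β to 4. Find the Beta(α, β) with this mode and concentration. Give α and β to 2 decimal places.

α = 2.86, β = 1.14

For α,β > 1 the Beta mode is (α−1)/(α+β−2). With α+β = 4, the mode is (α−1)/2.
Set (α−1)/2 = 0.93 → α = 1 + 0.93·2 = 2.86.
β = 4 − α = 1.14.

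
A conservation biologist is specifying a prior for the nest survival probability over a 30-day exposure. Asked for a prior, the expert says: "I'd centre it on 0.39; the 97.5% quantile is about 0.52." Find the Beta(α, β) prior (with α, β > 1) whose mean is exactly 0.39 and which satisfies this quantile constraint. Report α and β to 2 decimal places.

α ≈ 21.78, β ≈ 34.06

With mean 0.39 fixed, write α = 0.39s, β = 0.61s where s = α+β.
Need P(θ < 0.52) = 0.975 under Beta(0.39s, 0.61s). Normal approximation: (q−m)/√(m(1−m)/s) ≈ z_{0.975} = 1.96, so s ≈ 0.39·0.61·(1.96)²/(0.52−0.39)² = 54.1.
At s = 54.1: P(θ<0.52) ≈ 0.973. Adjusting to match 0.975 gives s ≈ 55.84.
So α = 0.39·55.84 ≈ 21.78, β = 0.61·55.84 ≈ 34.06.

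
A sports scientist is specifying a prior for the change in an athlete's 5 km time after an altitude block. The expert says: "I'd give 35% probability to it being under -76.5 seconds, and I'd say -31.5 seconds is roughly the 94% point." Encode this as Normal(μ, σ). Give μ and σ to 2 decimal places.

The p-quantile of Normal(μ,σ) is μ + z_p·σ, with z_{0.35} = -0.3853 and z_{0.94} = 1.555.
Eliminate σ: μ = (z₂·x₁ − z₁·x₂)/(z₂ − z₁) = (1.555·-76.5 − (-0.3853)·-31.5)/1.94 = -67.56.
Then σ = (x₂ − x₁)/(z₂ − z₁) = (-31.5 − -76.5)/1.94 = 23.19.

μ = -67.56, σ = 23.19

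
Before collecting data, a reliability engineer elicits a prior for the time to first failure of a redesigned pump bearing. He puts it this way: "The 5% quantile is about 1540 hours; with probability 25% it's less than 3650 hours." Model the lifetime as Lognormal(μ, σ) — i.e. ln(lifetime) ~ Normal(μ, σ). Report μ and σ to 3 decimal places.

μ ≈ 8.802, σ ≈ 0.889

If T ~ Lognormal(μ,σ) then ln T ~ Normal(μ,σ), so the p-quantile of ln T is μ + z_p·σ.
ln(1540) = 7.34 and ln(3650) = 8.202; z_{0.05} = -1.645, z_{0.25} = -0.6745.
σ = (8.202 − 7.34)/(-0.6745 − (-1.645)) = 0.889.
μ = 7.34 − (-1.645)·0.889 = 8.802.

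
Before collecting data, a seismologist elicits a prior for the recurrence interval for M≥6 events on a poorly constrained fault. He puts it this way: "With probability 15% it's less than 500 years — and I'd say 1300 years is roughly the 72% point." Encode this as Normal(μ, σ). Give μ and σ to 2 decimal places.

The p-quantile of Normal(μ,σ) is μ + z_p·σ, with z_{0.15} = -1.036 and z_{0.72} = 0.5828.
Eliminate σ: μ = (z₂·x₁ − z₁·x₂)/(z₂ − z₁) = (0.5828·500 − (-1.036)·1300)/1.619 = 1012.05.
Then σ = (x₂ − x₁)/(z₂ − z₁) = (1300 − 500)/1.619 = 494.05.

μ = 1012.05, σ = 494.05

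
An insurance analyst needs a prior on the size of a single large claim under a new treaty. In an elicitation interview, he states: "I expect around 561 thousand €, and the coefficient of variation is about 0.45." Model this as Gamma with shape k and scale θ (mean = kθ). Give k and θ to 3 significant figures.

For Gamma(k, scale θ): mean = kθ, variance = kθ², so CV = 1/√k.
CV = 0.45, hence k = 1/CV² = 4.94.
Then θ = mean/k = 561/4.94 = 114.

k ≈ 4.94, θ ≈ 114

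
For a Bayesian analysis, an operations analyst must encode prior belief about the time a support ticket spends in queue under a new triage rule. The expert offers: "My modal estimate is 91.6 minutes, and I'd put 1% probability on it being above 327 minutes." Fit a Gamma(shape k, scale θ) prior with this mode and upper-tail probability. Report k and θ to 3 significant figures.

Gamma(k,θ) with k>1 has mode (k−1)θ, so θ = 91.6/(k−1).
Need P(X < 327) = 0.99 with θ tied to k this way. Start at k = 2, θ = 91.6: P(X<327) ≈ 0.871.
Too low — raise k to concentrate. Iterating converges to k ≈ 3.66.
Then θ = 91.6/(3.66−1) ≈ 34.4.

k ≈ 3.66, θ ≈ 34.4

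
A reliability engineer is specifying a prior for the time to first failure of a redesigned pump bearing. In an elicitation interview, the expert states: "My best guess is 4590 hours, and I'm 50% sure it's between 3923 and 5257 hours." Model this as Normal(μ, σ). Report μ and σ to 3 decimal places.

μ = 4590.000, σ = 988.896

A symmetric 50% interval runs μ ± z·σ with z = 0.6745.
Half-width = 667, so σ = 667/0.6745 = 988.896.
μ is the stated best guess, 4590.000.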